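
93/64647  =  31/21549 = 0.00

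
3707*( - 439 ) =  - 1627373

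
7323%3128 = 1067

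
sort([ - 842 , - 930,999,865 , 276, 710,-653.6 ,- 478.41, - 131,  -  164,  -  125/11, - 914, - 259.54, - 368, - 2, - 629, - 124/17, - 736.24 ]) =[ - 930,-914, - 842,-736.24,-653.6, - 629, - 478.41, - 368, - 259.54, - 164, - 131, - 125/11, - 124/17, - 2, 276,710,865,999 ]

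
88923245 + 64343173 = 153266418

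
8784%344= 184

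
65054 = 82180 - 17126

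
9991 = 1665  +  8326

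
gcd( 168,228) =12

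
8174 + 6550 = 14724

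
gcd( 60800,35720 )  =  760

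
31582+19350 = 50932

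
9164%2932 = 368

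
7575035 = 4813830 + 2761205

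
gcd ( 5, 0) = 5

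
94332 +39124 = 133456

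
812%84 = 56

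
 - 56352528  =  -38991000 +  - 17361528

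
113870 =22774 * 5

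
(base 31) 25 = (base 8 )103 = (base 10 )67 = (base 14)4b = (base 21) 34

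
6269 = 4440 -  - 1829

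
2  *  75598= 151196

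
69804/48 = 5817/4 =1454.25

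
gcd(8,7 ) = 1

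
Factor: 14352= 2^4*3^1*13^1 * 23^1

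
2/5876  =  1/2938 =0.00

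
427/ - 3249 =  - 427/3249 = - 0.13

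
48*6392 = 306816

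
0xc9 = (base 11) 173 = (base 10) 201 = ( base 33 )63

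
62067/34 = 1825 + 1/2  =  1825.50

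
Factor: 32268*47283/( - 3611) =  - 1525727844/3611 = - 2^2*3^2*23^( - 1) * 157^( - 1)* 2689^1*  15761^1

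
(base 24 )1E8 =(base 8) 1630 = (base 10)920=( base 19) 2A8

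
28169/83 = 339 + 32/83 = 339.39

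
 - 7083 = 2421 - 9504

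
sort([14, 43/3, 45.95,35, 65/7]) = [ 65/7, 14, 43/3, 35,45.95]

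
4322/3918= 2161/1959 = 1.10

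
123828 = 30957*4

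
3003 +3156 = 6159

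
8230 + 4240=12470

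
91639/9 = 91639/9=10182.11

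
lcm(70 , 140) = 140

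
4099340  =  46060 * 89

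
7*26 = 182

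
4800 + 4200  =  9000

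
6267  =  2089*3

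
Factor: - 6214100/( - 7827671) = 2^2*5^2*62141^1 * 7827671^( - 1)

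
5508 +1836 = 7344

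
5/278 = 5/278 = 0.02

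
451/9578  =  451/9578 = 0.05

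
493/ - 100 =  - 5 + 7/100 = - 4.93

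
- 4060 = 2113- 6173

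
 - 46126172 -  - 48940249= 2814077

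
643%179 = 106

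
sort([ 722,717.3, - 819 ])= [ - 819, 717.3, 722 ]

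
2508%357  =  9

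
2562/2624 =1281/1312 = 0.98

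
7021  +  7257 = 14278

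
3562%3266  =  296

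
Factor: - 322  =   - 2^1*7^1*23^1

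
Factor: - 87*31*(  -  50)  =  2^1 * 3^1*5^2*29^1*31^1= 134850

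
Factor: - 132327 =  - 3^3*13^2*29^1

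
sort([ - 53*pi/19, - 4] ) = [-53*pi/19, - 4]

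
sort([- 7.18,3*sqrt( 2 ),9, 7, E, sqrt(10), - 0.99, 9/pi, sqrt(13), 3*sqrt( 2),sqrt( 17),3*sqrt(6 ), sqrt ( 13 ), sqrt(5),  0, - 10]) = [ - 10,- 7.18,-0.99, 0, sqrt( 5),E, 9/pi, sqrt( 10 ), sqrt( 13), sqrt( 13 ), sqrt( 17), 3*sqrt( 2 ), 3 *sqrt(2 ),7, 3*sqrt( 6 ),  9]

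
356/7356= 89/1839= 0.05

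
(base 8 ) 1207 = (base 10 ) 647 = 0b1010000111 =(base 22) 179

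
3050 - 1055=1995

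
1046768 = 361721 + 685047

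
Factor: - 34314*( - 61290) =2^2*3^4*5^1*7^1*19^1*43^1*227^1 = 2103105060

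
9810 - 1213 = 8597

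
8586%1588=646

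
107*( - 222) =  - 23754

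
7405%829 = 773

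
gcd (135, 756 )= 27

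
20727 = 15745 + 4982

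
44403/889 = 44403/889= 49.95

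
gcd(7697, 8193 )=1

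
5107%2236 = 635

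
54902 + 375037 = 429939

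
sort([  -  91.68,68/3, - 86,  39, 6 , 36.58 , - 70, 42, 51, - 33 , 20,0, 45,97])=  [ - 91.68, - 86, - 70, - 33, 0,6,20,68/3,36.58,39,42,45, 51,97 ] 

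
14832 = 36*412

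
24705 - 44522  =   - 19817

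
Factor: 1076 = 2^2*269^1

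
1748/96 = 18 + 5/24 = 18.21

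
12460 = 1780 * 7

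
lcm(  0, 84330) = 0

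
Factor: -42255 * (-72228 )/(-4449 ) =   -  2^2*3^3*5^1*13^1*313^1 *463^1*1483^( - 1) = - 1017331380/1483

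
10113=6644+3469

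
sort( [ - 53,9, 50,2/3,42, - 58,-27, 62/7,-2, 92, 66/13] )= [ - 58, - 53, - 27, - 2 , 2/3,66/13,62/7, 9,42,50, 92 ]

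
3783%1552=679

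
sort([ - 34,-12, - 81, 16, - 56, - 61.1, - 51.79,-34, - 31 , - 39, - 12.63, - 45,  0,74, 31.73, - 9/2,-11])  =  [-81,-61.1,  -  56, - 51.79, - 45, - 39, - 34,-34,-31, - 12.63 , -12,-11  ,-9/2,0,16,31.73, 74]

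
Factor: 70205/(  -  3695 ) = - 19=- 19^1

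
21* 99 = 2079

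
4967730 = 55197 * 90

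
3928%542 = 134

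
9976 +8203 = 18179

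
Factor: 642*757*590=286736460 =2^2*3^1*5^1*59^1 * 107^1*757^1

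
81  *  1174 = 95094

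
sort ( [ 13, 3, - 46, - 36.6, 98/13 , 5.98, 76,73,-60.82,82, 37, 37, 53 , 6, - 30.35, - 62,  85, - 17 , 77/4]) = [ - 62, - 60.82, - 46, - 36.6, - 30.35,  -  17, 3, 5.98, 6, 98/13,13, 77/4,37,37,  53, 73, 76, 82,85]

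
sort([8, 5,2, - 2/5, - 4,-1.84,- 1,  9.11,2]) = [ - 4,-1.84, - 1, - 2/5, 2 , 2,5 , 8,9.11] 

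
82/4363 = 82/4363 =0.02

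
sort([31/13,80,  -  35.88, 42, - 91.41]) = [ - 91.41, - 35.88, 31/13, 42,80] 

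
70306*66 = 4640196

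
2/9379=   2/9379   =  0.00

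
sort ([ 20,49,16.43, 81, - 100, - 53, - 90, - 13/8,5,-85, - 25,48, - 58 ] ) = [ - 100, - 90, - 85,-58, - 53, - 25 , - 13/8, 5 , 16.43,20, 48, 49, 81 ] 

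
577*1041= 600657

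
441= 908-467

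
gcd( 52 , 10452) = 52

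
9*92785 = 835065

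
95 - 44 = 51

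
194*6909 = 1340346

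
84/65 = 1 + 19/65 = 1.29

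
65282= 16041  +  49241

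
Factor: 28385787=3^1*9461929^1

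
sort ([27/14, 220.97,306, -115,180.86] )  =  [ - 115 , 27/14, 180.86 , 220.97,306]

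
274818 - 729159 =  - 454341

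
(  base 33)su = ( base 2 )1110111010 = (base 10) 954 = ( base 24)1fi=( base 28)162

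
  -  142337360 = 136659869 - 278997229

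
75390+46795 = 122185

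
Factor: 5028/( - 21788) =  - 3^1*13^(  -  1 ) = -  3/13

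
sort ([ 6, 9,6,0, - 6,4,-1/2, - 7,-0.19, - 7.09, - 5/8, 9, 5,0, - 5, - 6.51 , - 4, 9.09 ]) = [ - 7.09, - 7, - 6.51, - 6, - 5, - 4, - 5/8, - 1/2, - 0.19,0,0,4, 5, 6,6,  9 , 9 , 9.09] 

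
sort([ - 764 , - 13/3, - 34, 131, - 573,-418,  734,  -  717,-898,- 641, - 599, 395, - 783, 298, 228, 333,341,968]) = [-898, - 783, - 764, - 717, - 641 , - 599,-573, - 418, - 34, - 13/3 , 131, 228,  298, 333 , 341,395, 734,968]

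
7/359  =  7/359 =0.02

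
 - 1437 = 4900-6337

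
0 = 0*7950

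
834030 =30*27801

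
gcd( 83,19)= 1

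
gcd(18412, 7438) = 2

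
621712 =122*5096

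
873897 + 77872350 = 78746247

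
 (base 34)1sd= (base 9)2816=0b100001001001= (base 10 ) 2121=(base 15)966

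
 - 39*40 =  - 1560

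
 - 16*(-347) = 5552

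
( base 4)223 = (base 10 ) 43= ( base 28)1F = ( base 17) 29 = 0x2B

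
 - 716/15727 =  - 716/15727 = - 0.05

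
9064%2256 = 40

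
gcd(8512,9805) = 1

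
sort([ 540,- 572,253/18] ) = [- 572, 253/18,540 ] 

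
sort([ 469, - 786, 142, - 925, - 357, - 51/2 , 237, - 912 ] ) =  [ - 925, - 912, -786, - 357, - 51/2,  142,237,469]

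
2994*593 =1775442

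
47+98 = 145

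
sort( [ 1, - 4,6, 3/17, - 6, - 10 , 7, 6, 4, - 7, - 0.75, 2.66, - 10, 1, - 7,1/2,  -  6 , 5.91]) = [ - 10 , - 10, - 7,-7, - 6, - 6, - 4, - 0.75, 3/17,1/2,1,1,2.66 , 4, 5.91,6 , 6, 7]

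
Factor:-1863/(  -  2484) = 3/4= 2^( - 2) *3^1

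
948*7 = 6636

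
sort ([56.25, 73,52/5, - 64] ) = [-64,52/5, 56.25, 73 ]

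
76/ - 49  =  -2 + 22/49 = -1.55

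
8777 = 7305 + 1472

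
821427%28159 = 4816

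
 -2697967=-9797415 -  -7099448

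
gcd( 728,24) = 8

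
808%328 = 152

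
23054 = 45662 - 22608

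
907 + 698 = 1605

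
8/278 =4/139= 0.03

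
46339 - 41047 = 5292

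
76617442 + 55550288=132167730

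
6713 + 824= 7537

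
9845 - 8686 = 1159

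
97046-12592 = 84454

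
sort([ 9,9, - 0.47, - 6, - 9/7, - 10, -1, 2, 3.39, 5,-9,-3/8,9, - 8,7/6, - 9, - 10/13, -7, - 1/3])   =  [  -  10, -9, - 9, - 8, - 7, - 6  , - 9/7, - 1, - 10/13,-0.47 ,  -  3/8, - 1/3,7/6,2,3.39,5,9,9,  9 ] 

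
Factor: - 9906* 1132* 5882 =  - 2^4 * 3^1*13^1*17^1*127^1*173^1*283^1=-  65958348144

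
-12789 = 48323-61112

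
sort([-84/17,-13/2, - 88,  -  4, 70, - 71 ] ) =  [  -  88, - 71, - 13/2 , - 84/17, - 4, 70]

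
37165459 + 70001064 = 107166523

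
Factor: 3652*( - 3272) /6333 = - 11949344/6333=- 2^5*3^( - 1)*11^1*83^1*409^1*2111^( - 1 ) 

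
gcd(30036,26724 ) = 12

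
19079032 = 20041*952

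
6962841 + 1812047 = 8774888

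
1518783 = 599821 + 918962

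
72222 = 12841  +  59381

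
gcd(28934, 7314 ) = 46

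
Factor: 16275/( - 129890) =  - 105/838= - 2^(-1)*3^1*5^1*7^1*419^( - 1) 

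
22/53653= 22/53653 = 0.00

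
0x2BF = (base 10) 703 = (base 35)K3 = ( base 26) 111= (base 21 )1ca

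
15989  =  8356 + 7633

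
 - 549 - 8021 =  - 8570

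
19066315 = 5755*3313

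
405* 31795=12876975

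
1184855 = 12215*97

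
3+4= 7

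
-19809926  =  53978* (-367)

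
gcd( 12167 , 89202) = 1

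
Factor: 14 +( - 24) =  -10=- 2^1 * 5^1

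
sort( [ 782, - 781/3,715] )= [ - 781/3, 715, 782 ] 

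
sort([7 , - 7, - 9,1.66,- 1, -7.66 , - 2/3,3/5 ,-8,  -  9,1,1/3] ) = [- 9,-9, -8 , -7.66, - 7,-1, - 2/3, 1/3,3/5,1,1.66, 7] 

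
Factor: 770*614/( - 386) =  - 236390/193 =- 2^1*5^1 * 7^1*11^1 *193^(  -  1 )*307^1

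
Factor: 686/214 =343/107  =  7^3*107^( - 1) 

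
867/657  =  1 + 70/219 = 1.32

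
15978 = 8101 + 7877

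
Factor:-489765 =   -  3^1*5^1* 103^1*317^1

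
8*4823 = 38584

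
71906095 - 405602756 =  - 333696661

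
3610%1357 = 896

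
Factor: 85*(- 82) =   -  6970 = - 2^1*5^1 * 17^1*41^1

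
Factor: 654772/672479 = 2^2*17^1*67^( - 1)*9629^1*10037^( - 1) 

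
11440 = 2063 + 9377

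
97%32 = 1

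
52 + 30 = 82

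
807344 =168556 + 638788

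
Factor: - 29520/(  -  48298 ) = 2^3*3^2 * 5^1*19^(-1)*31^(  -  1 ) = 360/589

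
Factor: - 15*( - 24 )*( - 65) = - 23400= -  2^3*3^2 * 5^2*13^1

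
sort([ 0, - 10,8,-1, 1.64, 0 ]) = [  -  10, - 1,0,  0, 1.64, 8 ] 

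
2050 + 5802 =7852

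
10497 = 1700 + 8797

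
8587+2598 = 11185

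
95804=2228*43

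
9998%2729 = 1811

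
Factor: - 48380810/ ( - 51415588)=24190405/25707794 =2^(  -  1 ) * 5^1 * 7^( - 1)*17^1*284593^1*1836271^ ( - 1) 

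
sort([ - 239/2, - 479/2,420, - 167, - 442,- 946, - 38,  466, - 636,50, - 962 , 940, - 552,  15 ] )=[ - 962, - 946, - 636, - 552,-442,- 479/2, - 167, - 239/2, - 38,15, 50,420,466,940 ] 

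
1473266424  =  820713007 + 652553417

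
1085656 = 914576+171080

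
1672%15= 7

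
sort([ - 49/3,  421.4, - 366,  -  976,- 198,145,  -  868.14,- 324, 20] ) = [ - 976,  -  868.14, - 366, - 324, - 198,-49/3, 20,145,  421.4]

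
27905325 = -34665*( - 805) 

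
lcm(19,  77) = 1463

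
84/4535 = 84/4535 = 0.02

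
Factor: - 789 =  -3^1*263^1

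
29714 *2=59428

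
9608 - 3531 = 6077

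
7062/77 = 642/7=91.71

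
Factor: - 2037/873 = -3^(-1) * 7^1 = - 7/3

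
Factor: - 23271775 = - 5^2*29^1*32099^1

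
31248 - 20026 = 11222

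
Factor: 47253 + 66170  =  101^1*1123^1 = 113423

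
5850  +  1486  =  7336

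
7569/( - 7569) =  - 1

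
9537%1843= 322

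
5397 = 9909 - 4512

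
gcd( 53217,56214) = 81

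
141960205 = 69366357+72593848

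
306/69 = 4+10/23 = 4.43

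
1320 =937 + 383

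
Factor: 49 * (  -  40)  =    -  2^3*5^1*7^2= - 1960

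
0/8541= 0  =  0.00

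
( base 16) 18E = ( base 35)BD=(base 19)11I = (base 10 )398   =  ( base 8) 616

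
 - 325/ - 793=25/61 = 0.41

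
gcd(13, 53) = 1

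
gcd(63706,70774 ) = 2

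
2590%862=4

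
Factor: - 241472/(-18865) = 2^6 *5^( - 1) =64/5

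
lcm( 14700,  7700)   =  161700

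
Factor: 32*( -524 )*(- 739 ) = 2^7 * 131^1*739^1 = 12391552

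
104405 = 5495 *19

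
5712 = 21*272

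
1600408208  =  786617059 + 813791149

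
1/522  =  1/522 = 0.00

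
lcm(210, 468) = 16380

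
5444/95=5444/95 = 57.31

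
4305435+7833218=12138653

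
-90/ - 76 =1 + 7/38 = 1.18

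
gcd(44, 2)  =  2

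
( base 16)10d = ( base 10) 269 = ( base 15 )12E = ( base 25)aj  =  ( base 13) 179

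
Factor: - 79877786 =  - 2^1*19^1*587^1*3581^1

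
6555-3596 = 2959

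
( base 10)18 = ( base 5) 33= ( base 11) 17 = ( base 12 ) 16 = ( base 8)22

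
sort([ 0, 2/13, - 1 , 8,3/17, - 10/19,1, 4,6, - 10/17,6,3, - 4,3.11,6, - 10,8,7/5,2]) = [ - 10,-4, - 1 , - 10/17,- 10/19, 0,  2/13, 3/17, 1,7/5,2,3,3.11 , 4, 6,6,  6 , 8,8]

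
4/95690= 2/47845   =  0.00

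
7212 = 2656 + 4556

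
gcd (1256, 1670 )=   2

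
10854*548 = 5947992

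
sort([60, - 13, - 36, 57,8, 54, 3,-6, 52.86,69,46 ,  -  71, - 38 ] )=[ - 71,- 38, - 36 , - 13, - 6, 3, 8, 46,52.86, 54,57, 60, 69] 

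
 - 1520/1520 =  - 1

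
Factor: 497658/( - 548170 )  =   - 3^1*5^(- 1 )*17^2*191^( - 1 ) = - 867/955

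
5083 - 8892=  - 3809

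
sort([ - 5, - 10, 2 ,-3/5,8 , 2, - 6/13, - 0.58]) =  [ - 10,-5 , - 3/5, -0.58, - 6/13,2,2,8 ] 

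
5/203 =5/203=0.02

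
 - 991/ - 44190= 991/44190  =  0.02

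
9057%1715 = 482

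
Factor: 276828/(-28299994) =-138414/14149997 = - 2^1* 3^1*17^1*23^1 * 59^1*1571^( - 1) * 9007^( - 1)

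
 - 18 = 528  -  546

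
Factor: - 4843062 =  - 2^1* 3^2 * 7^2 * 17^2 * 19^1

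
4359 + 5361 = 9720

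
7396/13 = 7396/13 =568.92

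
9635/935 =10 + 57/187 = 10.30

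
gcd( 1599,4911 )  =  3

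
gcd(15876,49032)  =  108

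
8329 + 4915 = 13244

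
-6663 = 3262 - 9925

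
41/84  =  41/84= 0.49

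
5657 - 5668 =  - 11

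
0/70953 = 0 = 0.00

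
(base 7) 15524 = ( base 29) 560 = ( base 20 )aij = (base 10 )4379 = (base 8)10433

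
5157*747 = 3852279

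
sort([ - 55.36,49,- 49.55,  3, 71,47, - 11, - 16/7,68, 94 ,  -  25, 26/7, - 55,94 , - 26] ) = [  -  55.36, -55,-49.55, - 26, - 25, - 11,  -  16/7, 3,26/7, 47 , 49,68,71 , 94, 94 ]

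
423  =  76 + 347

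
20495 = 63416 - 42921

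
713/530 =1+183/530 = 1.35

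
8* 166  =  1328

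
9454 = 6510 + 2944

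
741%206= 123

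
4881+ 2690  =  7571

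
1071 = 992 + 79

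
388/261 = 388/261 = 1.49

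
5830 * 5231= 30496730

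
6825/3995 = 1365/799 = 1.71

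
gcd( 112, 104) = 8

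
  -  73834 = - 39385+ - 34449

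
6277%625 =27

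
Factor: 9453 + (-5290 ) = 4163 = 23^1 * 181^1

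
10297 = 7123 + 3174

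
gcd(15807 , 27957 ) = 3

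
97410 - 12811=84599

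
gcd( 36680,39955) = 655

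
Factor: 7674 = 2^1*3^1*1279^1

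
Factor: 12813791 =12813791^1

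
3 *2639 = 7917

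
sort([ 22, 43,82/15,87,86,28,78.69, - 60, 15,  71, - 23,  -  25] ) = [ - 60, - 25,- 23,82/15,15,22,28, 43, 71,78.69,  86,87]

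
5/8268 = 5/8268 = 0.00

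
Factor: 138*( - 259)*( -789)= 2^1 * 3^2 * 7^1*23^1*37^1*263^1 = 28200438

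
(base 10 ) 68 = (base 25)2i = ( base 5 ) 233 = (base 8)104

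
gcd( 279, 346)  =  1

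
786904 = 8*98363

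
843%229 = 156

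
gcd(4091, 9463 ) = 1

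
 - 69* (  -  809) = 55821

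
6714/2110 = 3 + 192/1055 = 3.18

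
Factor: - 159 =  - 3^1 * 53^1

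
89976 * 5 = 449880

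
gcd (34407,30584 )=3823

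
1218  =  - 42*(  -  29)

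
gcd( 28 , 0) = 28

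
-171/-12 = 57/4 = 14.25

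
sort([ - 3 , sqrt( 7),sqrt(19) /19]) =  [ - 3,  sqrt(19 ) /19,  sqrt (7 )]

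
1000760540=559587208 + 441173332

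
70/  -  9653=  - 10/1379 = - 0.01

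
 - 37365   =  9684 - 47049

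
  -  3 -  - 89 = 86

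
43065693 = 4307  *9999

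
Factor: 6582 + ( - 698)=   2^2*1471^1= 5884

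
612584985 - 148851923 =463733062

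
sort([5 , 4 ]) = [ 4,5]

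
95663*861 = 82365843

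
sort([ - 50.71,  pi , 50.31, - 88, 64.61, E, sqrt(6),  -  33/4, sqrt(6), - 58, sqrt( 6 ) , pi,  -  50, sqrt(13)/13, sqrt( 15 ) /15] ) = [-88,  -  58, - 50.71,-50,- 33/4, sqrt( 15)/15, sqrt (13)/13,  sqrt(6 ),sqrt (6)  ,  sqrt(6 ),  E, pi , pi,50.31, 64.61 ]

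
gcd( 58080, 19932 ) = 132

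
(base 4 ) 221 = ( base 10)41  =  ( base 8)51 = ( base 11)38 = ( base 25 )1g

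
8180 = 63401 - 55221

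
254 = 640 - 386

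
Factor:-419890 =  - 2^1*5^1*199^1*211^1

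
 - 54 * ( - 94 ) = 5076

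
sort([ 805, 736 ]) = [ 736 , 805]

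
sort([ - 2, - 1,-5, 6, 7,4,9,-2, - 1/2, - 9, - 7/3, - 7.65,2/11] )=[-9, - 7.65,-5,  -  7/3, - 2, - 2 , - 1, - 1/2, 2/11, 4, 6, 7, 9] 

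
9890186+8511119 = 18401305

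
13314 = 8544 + 4770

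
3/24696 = 1/8232  =  0.00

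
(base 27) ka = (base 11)460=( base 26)L4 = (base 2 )1000100110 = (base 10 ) 550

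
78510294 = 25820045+52690249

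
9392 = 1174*8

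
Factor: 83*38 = 3154  =  2^1*19^1*83^1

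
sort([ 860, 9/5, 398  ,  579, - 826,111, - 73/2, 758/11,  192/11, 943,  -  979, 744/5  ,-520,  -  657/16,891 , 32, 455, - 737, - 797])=[ - 979, - 826  , - 797, - 737, - 520, - 657/16,-73/2, 9/5 , 192/11, 32, 758/11,111, 744/5, 398, 455, 579,860,891, 943]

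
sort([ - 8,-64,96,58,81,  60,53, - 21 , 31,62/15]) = [ - 64 , - 21  , - 8,62/15, 31,53,58, 60, 81, 96] 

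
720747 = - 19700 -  - 740447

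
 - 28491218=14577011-43068229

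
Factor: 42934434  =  2^1 *3^1*151^1*47389^1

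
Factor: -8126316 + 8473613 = 347297 = 347297^1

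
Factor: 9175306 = 2^1*7^1  *  655379^1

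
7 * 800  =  5600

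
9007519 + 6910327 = 15917846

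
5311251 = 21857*243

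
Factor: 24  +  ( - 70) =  - 2^1*23^1 = - 46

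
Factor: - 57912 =-2^3 * 3^1* 19^1*127^1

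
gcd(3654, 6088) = 2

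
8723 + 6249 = 14972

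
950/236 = 4 + 3/118  =  4.03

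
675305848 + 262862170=938168018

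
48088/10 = 4808+4/5 = 4808.80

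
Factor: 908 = 2^2*227^1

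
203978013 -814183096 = -610205083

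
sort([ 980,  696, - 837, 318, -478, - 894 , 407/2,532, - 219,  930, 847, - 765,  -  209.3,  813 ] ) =[-894,- 837, - 765, - 478,-219, - 209.3, 407/2 , 318, 532, 696, 813 , 847, 930, 980 ]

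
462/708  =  77/118  =  0.65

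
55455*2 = 110910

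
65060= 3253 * 20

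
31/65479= 31/65479 = 0.00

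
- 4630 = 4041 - 8671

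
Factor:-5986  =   - 2^1*41^1*73^1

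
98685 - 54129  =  44556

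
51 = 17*3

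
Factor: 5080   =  2^3*5^1*127^1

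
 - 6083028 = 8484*(-717 )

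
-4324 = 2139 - 6463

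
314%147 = 20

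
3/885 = 1/295=0.00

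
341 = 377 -36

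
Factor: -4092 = -2^2*3^1*11^1*31^1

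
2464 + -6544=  -4080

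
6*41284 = 247704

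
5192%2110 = 972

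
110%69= 41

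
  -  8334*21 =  - 175014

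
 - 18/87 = - 6/29 = - 0.21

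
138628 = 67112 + 71516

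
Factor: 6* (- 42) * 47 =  - 11844 = - 2^2*3^2 * 7^1* 47^1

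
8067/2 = 8067/2 =4033.50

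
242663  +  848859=1091522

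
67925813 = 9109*7457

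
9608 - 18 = 9590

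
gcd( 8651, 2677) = 1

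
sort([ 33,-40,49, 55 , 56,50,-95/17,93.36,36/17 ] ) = [ - 40,-95/17,36/17,33,49, 50, 55,56,93.36 ]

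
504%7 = 0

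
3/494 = 3/494 = 0.01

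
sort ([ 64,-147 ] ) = [-147, 64]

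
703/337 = 2 + 29/337=   2.09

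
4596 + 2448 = 7044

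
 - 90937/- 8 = 11367 + 1/8 = 11367.12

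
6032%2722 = 588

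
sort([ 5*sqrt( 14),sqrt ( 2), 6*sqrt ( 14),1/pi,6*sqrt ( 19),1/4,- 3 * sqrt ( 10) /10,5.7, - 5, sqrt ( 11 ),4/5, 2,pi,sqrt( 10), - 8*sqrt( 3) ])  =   [ - 8*sqrt (3),- 5, - 3*sqrt ( 10)/10,1/4,1/pi,4/5, sqrt ( 2) , 2  ,  pi,sqrt(10 ),sqrt( 11), 5.7,5*sqrt ( 14),6*sqrt( 14),6*sqrt( 19) ] 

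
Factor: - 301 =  - 7^1*43^1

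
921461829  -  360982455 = 560479374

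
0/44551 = 0=0.00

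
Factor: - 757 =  - 757^1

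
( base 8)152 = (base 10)106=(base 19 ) 5B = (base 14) 78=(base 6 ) 254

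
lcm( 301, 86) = 602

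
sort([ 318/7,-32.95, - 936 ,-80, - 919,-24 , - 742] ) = [ - 936, - 919, - 742 , - 80,- 32.95,-24, 318/7]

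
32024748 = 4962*6454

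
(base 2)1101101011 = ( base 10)875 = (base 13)524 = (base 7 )2360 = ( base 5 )12000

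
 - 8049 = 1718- 9767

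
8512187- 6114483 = 2397704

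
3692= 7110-3418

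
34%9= 7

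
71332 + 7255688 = 7327020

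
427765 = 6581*65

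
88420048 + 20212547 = 108632595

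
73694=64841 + 8853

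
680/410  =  1  +  27/41 = 1.66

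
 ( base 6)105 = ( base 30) 1B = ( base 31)1a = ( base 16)29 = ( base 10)41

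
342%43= 41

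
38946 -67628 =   -  28682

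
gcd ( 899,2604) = 31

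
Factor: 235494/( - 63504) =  - 89/24 = - 2^( - 3)*3^(-1 ) * 89^1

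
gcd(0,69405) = 69405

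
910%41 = 8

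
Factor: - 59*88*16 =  - 83072 = -2^7*11^1 * 59^1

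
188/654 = 94/327   =  0.29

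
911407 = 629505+281902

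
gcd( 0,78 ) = 78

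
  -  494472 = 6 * ( - 82412 )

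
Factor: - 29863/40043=-23^(- 1 ) * 1741^ ( - 1) * 29863^1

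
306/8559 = 34/951= 0.04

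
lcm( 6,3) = 6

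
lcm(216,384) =3456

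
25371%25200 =171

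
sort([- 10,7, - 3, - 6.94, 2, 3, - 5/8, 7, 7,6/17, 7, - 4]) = [ -10, - 6.94, - 4, - 3, - 5/8,  6/17, 2, 3, 7, 7, 7,7 ]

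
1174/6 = 587/3 = 195.67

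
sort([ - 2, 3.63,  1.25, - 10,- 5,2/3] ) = [  -  10, - 5, - 2,2/3,1.25,  3.63 ] 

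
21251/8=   2656 + 3/8 = 2656.38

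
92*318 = 29256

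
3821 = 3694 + 127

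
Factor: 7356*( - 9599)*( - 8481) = 598845479364 = 2^2 * 3^2*11^1*  29^1*257^1 * 331^1*613^1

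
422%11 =4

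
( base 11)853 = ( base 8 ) 2002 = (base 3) 1102000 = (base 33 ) V3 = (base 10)1026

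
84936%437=158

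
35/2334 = 35/2334 = 0.01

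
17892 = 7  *2556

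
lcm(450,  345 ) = 10350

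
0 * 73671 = 0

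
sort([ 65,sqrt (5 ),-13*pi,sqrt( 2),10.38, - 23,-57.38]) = [ - 57.38, - 13*pi, - 23 , sqrt( 2), sqrt(5 ), 10.38, 65]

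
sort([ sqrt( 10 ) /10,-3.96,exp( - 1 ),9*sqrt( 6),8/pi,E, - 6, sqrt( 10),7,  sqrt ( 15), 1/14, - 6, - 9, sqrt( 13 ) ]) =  [ - 9,-6, - 6, - 3.96, 1/14,sqrt( 10) /10, exp( - 1) , 8/pi, E,sqrt( 10 ),  sqrt( 13),  sqrt(15), 7,9*sqrt(6) ]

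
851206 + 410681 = 1261887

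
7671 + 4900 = 12571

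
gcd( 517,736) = 1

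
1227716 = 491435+736281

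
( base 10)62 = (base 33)1t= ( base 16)3E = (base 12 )52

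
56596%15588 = 9832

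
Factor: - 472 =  - 2^3*59^1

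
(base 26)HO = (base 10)466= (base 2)111010010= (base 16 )1d2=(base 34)DO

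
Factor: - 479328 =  - 2^5*3^1*4993^1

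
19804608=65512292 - 45707684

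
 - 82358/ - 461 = 178 + 300/461  =  178.65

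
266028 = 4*66507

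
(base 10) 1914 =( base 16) 77A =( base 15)879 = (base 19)55e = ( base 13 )B43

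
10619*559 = 5936021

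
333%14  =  11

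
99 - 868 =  - 769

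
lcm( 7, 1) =7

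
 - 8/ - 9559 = 8/9559 = 0.00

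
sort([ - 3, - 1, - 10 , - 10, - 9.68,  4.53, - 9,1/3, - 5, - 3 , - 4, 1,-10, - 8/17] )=[-10,-10, - 10,-9.68, - 9,-5, - 4, -3, - 3, - 1, - 8/17,1/3  ,  1, 4.53] 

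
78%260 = 78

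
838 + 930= 1768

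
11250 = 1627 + 9623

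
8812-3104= 5708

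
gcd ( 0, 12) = 12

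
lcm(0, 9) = 0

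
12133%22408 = 12133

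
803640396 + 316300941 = 1119941337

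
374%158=58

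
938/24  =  39 + 1/12 = 39.08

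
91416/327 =30472/109 =279.56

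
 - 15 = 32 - 47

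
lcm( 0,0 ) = 0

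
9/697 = 9/697 = 0.01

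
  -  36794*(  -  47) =1729318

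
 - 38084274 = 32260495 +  - 70344769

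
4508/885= 5 + 83/885 =5.09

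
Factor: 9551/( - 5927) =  - 5927^( - 1 )*9551^1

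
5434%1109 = 998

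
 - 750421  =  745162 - 1495583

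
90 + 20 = 110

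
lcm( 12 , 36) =36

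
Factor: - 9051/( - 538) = 2^( - 1)*3^1 * 7^1*  269^(  -  1 )*431^1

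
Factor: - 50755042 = - 2^1*13^1*19^1*127^1*809^1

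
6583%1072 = 151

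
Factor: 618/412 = 3/2 =2^(  -  1) * 3^1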